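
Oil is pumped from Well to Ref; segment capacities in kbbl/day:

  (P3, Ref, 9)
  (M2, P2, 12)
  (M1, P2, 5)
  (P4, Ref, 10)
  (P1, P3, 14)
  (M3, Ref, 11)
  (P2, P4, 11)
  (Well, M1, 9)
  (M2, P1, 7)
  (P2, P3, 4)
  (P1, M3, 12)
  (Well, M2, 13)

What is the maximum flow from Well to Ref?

18

Augment Well→M2→P1→P3→Ref: bottleneck 7, flow now 7.
Augment Well→M2→P2→P3→Ref: bottleneck 2, flow now 9.
Augment Well→M2→P2→P4→Ref: bottleneck 4, flow now 13.
Augment Well→M1→P2→P4→Ref: bottleneck 5, flow now 18.
No augmenting path remains; maximum flow = 18.
In the residual graph, reachable from Well: {Well, M1}.
Min-cut edges: Well→M2 (13), M1→P2 (5); capacity 13 + 5 = 18.
This cut is saturated, so no flow can exceed 18.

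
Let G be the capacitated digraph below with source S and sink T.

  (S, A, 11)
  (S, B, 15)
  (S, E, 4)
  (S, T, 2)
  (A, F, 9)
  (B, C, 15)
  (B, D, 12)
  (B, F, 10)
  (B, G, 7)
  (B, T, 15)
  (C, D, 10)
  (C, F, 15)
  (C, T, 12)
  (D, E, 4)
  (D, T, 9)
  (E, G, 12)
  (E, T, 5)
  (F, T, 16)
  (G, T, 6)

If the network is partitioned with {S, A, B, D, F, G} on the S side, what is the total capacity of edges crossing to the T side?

71

Edges leaving {S, A, B, D, F, G}: S→E (4), S→T (2), B→C (15), B→T (15), D→E (4), D→T (9), F→T (16), G→T (6).
Cut capacity = 4 + 2 + 15 + 15 + 4 + 9 + 16 + 6 = 71.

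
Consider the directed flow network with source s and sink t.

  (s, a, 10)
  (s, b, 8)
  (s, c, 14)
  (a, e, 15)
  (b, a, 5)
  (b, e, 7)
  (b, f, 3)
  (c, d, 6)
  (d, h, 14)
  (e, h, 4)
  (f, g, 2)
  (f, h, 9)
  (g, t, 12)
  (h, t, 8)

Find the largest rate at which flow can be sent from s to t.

Augment s→a→e→h→t: bottleneck 4, flow now 4.
Augment s→b→f→g→t: bottleneck 2, flow now 6.
Augment s→b→f→h→t: bottleneck 1, flow now 7.
Augment s→c→d→h→t: bottleneck 3, flow now 10.
No augmenting path remains; maximum flow = 10.
In the residual graph, reachable from s: {s, a, b, c, d, e, f, h}.
Min-cut edges: f→g (2), h→t (8); capacity 2 + 8 = 10.
This cut is saturated, so no flow can exceed 10.

10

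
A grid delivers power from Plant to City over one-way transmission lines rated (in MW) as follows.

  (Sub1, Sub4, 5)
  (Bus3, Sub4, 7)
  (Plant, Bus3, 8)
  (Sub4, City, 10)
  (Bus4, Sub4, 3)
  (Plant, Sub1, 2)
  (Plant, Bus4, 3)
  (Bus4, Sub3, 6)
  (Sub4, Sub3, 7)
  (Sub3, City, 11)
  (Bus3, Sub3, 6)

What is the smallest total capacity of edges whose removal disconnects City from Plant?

Augment Plant→Bus4→Sub4→City: bottleneck 3, flow now 3.
Augment Plant→Bus3→Sub4→City: bottleneck 7, flow now 10.
Augment Plant→Bus3→Sub3→City: bottleneck 1, flow now 11.
Augment Plant→Sub1→Sub4→Sub3→City: bottleneck 2, flow now 13.
No augmenting path remains; maximum flow = 13.
By max-flow min-cut, the minimum cut capacity equals the max flow.
In the residual graph, reachable from Plant: {Plant}.
Min-cut edges: Plant→Bus4 (3), Plant→Bus3 (8), Plant→Sub1 (2); capacity 3 + 8 + 2 = 13.

13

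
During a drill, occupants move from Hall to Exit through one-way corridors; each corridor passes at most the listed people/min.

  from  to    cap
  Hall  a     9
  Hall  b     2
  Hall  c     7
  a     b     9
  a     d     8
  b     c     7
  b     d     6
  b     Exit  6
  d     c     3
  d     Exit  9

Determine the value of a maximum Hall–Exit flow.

11

Augment Hall→b→Exit: bottleneck 2, flow now 2.
Augment Hall→a→b→Exit: bottleneck 4, flow now 6.
Augment Hall→a→d→Exit: bottleneck 5, flow now 11.
No augmenting path remains; maximum flow = 11.
In the residual graph, reachable from Hall: {Hall, c}.
Min-cut edges: Hall→a (9), Hall→b (2); capacity 9 + 2 = 11.
This cut is saturated, so no flow can exceed 11.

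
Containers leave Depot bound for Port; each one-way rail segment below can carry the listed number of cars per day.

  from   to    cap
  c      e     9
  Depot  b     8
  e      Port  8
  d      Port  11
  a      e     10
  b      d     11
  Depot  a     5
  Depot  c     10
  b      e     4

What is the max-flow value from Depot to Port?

Augment Depot→a→e→Port: bottleneck 5, flow now 5.
Augment Depot→b→d→Port: bottleneck 8, flow now 13.
Augment Depot→c→e→Port: bottleneck 3, flow now 16.
No augmenting path remains; maximum flow = 16.
In the residual graph, reachable from Depot: {Depot, a, c, e}.
Min-cut edges: Depot→b (8), e→Port (8); capacity 8 + 8 = 16.
This cut is saturated, so no flow can exceed 16.

16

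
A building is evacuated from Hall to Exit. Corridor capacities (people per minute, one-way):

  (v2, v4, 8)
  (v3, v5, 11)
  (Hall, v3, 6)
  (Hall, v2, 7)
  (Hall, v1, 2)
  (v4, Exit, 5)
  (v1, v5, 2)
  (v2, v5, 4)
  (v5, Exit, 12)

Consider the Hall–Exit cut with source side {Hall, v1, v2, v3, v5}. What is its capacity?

20

Edges leaving {Hall, v1, v2, v3, v5}: v2→v4 (8), v5→Exit (12).
Cut capacity = 8 + 12 = 20.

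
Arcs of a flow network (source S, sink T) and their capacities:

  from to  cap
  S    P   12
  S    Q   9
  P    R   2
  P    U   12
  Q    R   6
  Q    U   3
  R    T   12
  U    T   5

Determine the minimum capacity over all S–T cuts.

Augment S→P→R→T: bottleneck 2, flow now 2.
Augment S→P→U→T: bottleneck 5, flow now 7.
Augment S→Q→R→T: bottleneck 6, flow now 13.
No augmenting path remains; maximum flow = 13.
By max-flow min-cut, the minimum cut capacity equals the max flow.
In the residual graph, reachable from S: {S, P, Q, U}.
Min-cut edges: P→R (2), Q→R (6), U→T (5); capacity 2 + 6 + 5 = 13.

13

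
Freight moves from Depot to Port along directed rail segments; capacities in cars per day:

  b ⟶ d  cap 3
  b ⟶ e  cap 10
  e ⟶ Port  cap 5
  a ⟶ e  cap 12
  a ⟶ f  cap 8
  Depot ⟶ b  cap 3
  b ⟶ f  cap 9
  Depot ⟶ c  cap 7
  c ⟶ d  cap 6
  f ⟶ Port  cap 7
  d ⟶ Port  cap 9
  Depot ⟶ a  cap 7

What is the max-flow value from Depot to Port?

16

Augment Depot→a→e→Port: bottleneck 5, flow now 5.
Augment Depot→a→f→Port: bottleneck 2, flow now 7.
Augment Depot→b→d→Port: bottleneck 3, flow now 10.
Augment Depot→c→d→Port: bottleneck 6, flow now 16.
No augmenting path remains; maximum flow = 16.
In the residual graph, reachable from Depot: {Depot, c}.
Min-cut edges: Depot→a (7), Depot→b (3), c→d (6); capacity 7 + 3 + 6 = 16.
This cut is saturated, so no flow can exceed 16.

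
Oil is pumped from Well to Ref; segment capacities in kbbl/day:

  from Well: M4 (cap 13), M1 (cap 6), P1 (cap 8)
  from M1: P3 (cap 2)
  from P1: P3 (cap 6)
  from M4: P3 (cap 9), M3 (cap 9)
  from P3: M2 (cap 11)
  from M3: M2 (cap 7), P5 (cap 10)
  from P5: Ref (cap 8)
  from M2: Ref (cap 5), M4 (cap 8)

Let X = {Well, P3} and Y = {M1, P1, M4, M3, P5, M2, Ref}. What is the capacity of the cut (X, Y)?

Edges leaving {Well, P3}: Well→M1 (6), Well→P1 (8), Well→M4 (13), P3→M2 (11).
Cut capacity = 6 + 8 + 13 + 11 = 38.

38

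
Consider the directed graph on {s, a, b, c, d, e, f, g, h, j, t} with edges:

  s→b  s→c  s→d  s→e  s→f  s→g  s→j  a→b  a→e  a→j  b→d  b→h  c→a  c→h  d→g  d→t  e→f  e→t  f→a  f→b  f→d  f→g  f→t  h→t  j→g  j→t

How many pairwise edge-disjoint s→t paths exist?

Assign every edge capacity 1; by Menger, the answer equals the max flow.
Path s→d→t (+1); total 1.
Path s→e→t (+1); total 2.
Path s→f→t (+1); total 3.
Path s→j→t (+1); total 4.
Path s→b→h→t (+1); total 5.
No residual s→t path; max flow = 5.
Certifying cut of size 5: {d→t, e→t, f→t, h→t, j→t}.

5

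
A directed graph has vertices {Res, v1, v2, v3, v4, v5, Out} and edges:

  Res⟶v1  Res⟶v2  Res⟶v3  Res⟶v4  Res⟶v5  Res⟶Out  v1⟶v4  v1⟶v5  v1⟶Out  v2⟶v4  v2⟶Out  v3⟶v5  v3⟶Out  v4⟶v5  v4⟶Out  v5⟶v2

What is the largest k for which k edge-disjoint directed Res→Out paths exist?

5

Assign every edge capacity 1; by Menger, the answer equals the max flow.
Path Res→Out (+1); total 1.
Path Res→v1→Out (+1); total 2.
Path Res→v2→Out (+1); total 3.
Path Res→v3→Out (+1); total 4.
Path Res→v4→Out (+1); total 5.
No residual Res→Out path; max flow = 5.
Certifying cut of size 5: {Res→Out, Res→v1, Res→v3, v2→Out, v4→Out}.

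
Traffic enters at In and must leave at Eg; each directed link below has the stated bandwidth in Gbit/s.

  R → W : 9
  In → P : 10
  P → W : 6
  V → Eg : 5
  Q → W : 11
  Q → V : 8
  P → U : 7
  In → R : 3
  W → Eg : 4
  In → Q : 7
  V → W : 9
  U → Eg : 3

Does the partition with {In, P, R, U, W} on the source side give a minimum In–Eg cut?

No — its capacity is 14, but the minimum cut has capacity 12.

Given cut capacity: 7 + 3 + 4 = 14.
Augment In→P→U→Eg: bottleneck 3, flow now 3.
Augment In→P→W→Eg: bottleneck 4, flow now 7.
Augment In→Q→V→Eg: bottleneck 5, flow now 12.
No augmenting path remains; maximum flow = 12.
In the residual graph, reachable from In: {In, P, Q, R, U, V, W}.
Min-cut edges: U→Eg (3), V→Eg (5), W→Eg (4); capacity 3 + 5 + 4 = 12.
Cut capacity 14 exceeds the max flow 12, so it is not minimum.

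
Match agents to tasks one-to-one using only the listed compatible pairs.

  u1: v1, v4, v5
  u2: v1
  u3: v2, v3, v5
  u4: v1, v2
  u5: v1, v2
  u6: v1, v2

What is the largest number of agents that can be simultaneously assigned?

Unit-capacity flow: source→left, listed edges, right→sink; max matching = max flow.
Augmenting path u1→v1 (+1); matched 1.
Augmenting path u3→v2 (+1); matched 2.
Augmenting path u2→v1→u1→v4 (+1); matched 3.
Augmenting path u4→v2→u3→v3 (+1); matched 4.
No augmenting path remains; maximum matching = 4.
König certificate: {u1, u3, v1, v2} is a vertex cover of size 4 (every listed pair touches it), so no matching can be larger.

4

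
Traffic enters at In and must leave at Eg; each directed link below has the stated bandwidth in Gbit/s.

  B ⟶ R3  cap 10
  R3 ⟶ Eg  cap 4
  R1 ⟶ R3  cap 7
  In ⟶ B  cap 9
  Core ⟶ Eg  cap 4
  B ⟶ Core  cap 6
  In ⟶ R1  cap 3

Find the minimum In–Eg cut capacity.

Augment In→R1→R3→Eg: bottleneck 3, flow now 3.
Augment In→B→Core→Eg: bottleneck 4, flow now 7.
Augment In→B→R3→Eg: bottleneck 1, flow now 8.
No augmenting path remains; maximum flow = 8.
By max-flow min-cut, the minimum cut capacity equals the max flow.
In the residual graph, reachable from In: {In, R1, B, Core, R3}.
Min-cut edges: Core→Eg (4), R3→Eg (4); capacity 4 + 4 = 8.

8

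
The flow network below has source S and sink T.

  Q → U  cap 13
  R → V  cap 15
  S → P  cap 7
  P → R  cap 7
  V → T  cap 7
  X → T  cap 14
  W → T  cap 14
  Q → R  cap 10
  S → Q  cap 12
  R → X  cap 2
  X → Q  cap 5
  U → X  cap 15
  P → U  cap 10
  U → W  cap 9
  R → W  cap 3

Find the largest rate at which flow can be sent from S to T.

Augment S→P→R→V→T: bottleneck 7, flow now 7.
Augment S→Q→R→W→T: bottleneck 3, flow now 10.
Augment S→Q→R→X→T: bottleneck 2, flow now 12.
Augment S→Q→U→W→T: bottleneck 7, flow now 19.
No augmenting path remains; maximum flow = 19.
In the residual graph, reachable from S: {S}.
Min-cut edges: S→P (7), S→Q (12); capacity 7 + 12 = 19.
This cut is saturated, so no flow can exceed 19.

19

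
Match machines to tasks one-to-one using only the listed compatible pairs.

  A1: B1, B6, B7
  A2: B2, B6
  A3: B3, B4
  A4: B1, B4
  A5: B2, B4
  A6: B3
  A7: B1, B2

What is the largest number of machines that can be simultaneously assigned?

6

Unit-capacity flow: source→left, listed edges, right→sink; max matching = max flow.
Augmenting path A1→B1 (+1); matched 1.
Augmenting path A2→B2 (+1); matched 2.
Augmenting path A3→B3 (+1); matched 3.
Augmenting path A4→B4 (+1); matched 4.
Augmenting path A5→B2→A2→B6 (+1); matched 5.
Augmenting path A7→B1→A1→B7 (+1); matched 6.
No augmenting path remains; maximum matching = 6.
König certificate: {A1, A2, B1, B2, B3, B4} is a vertex cover of size 6 (every listed pair touches it), so no matching can be larger.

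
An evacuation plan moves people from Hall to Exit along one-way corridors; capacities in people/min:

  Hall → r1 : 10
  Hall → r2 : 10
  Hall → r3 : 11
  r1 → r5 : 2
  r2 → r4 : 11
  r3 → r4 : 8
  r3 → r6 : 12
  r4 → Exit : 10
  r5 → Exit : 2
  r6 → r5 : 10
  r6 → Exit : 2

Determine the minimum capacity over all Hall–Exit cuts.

Augment Hall→r1→r5→Exit: bottleneck 2, flow now 2.
Augment Hall→r2→r4→Exit: bottleneck 10, flow now 12.
Augment Hall→r3→r6→Exit: bottleneck 2, flow now 14.
No augmenting path remains; maximum flow = 14.
By max-flow min-cut, the minimum cut capacity equals the max flow.
In the residual graph, reachable from Hall: {Hall, r1, r2, r3, r4, r5, r6}.
Min-cut edges: r4→Exit (10), r5→Exit (2), r6→Exit (2); capacity 10 + 2 + 2 = 14.

14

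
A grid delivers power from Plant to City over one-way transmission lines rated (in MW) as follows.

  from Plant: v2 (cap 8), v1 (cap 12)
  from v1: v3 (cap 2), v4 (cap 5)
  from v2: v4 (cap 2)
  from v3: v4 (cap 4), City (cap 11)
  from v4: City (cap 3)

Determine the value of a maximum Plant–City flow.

Augment Plant→v1→v3→City: bottleneck 2, flow now 2.
Augment Plant→v1→v4→City: bottleneck 3, flow now 5.
No augmenting path remains; maximum flow = 5.
In the residual graph, reachable from Plant: {Plant, v1, v2, v4}.
Min-cut edges: v1→v3 (2), v4→City (3); capacity 2 + 3 = 5.
This cut is saturated, so no flow can exceed 5.

5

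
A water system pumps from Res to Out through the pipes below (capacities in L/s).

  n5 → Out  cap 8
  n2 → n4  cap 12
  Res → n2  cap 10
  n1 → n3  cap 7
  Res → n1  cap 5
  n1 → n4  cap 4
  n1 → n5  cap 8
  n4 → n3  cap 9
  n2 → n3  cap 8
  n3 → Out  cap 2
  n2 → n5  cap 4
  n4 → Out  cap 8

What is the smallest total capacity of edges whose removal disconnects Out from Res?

Augment Res→n1→n3→Out: bottleneck 2, flow now 2.
Augment Res→n1→n4→Out: bottleneck 3, flow now 5.
Augment Res→n2→n4→Out: bottleneck 5, flow now 10.
Augment Res→n2→n5→Out: bottleneck 4, flow now 14.
Augment Res→n2→n3→n1→n5→Out: bottleneck 1, flow now 15. (uses reverse residual edge)
No augmenting path remains; maximum flow = 15.
By max-flow min-cut, the minimum cut capacity equals the max flow.
In the residual graph, reachable from Res: {Res}.
Min-cut edges: Res→n1 (5), Res→n2 (10); capacity 5 + 10 = 15.

15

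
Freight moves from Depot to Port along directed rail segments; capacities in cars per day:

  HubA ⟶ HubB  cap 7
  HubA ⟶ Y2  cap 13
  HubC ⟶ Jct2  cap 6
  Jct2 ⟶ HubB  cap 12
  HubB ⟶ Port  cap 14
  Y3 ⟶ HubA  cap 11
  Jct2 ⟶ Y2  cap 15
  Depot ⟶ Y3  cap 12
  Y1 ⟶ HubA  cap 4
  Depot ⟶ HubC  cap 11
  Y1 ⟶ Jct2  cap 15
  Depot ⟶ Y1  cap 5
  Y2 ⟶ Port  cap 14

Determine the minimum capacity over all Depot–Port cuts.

Augment Depot→HubC→Jct2→HubB→Port: bottleneck 6, flow now 6.
Augment Depot→Y1→Jct2→HubB→Port: bottleneck 5, flow now 11.
Augment Depot→Y3→HubA→HubB→Port: bottleneck 3, flow now 14.
Augment Depot→Y3→HubA→Y2→Port: bottleneck 8, flow now 22.
No augmenting path remains; maximum flow = 22.
By max-flow min-cut, the minimum cut capacity equals the max flow.
In the residual graph, reachable from Depot: {Depot, HubC, Y3}.
Min-cut edges: Depot→Y1 (5), HubC→Jct2 (6), Y3→HubA (11); capacity 5 + 6 + 11 = 22.

22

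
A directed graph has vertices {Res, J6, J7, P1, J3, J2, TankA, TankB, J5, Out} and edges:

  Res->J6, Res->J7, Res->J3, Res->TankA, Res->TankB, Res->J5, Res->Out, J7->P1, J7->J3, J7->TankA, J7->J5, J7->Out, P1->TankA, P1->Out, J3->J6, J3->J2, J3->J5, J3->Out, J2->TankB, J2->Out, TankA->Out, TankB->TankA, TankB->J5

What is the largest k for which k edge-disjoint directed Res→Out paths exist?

4

Assign every edge capacity 1; by Menger, the answer equals the max flow.
Path Res→Out (+1); total 1.
Path Res→J7→Out (+1); total 2.
Path Res→J3→Out (+1); total 3.
Path Res→TankA→Out (+1); total 4.
No residual Res→Out path; max flow = 4.
Certifying cut of size 4: {Res→J3, Res→J7, Res→Out, TankA→Out}.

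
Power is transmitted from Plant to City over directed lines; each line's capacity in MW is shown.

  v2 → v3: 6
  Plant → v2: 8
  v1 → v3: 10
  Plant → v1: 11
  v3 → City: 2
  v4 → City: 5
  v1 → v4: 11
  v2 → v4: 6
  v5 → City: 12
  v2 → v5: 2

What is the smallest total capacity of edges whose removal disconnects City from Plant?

9

Augment Plant→v1→v3→City: bottleneck 2, flow now 2.
Augment Plant→v1→v4→City: bottleneck 5, flow now 7.
Augment Plant→v2→v5→City: bottleneck 2, flow now 9.
No augmenting path remains; maximum flow = 9.
By max-flow min-cut, the minimum cut capacity equals the max flow.
In the residual graph, reachable from Plant: {Plant, v1, v2, v3, v4}.
Min-cut edges: v2→v5 (2), v3→City (2), v4→City (5); capacity 2 + 2 + 5 = 9.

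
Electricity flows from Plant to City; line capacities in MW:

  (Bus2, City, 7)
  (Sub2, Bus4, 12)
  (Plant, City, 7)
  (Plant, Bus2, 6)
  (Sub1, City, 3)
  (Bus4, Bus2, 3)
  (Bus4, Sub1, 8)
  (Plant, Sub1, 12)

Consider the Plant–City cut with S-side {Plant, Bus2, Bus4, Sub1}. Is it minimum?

Given cut capacity: 7 + 7 + 3 = 17.
Augment Plant→City: bottleneck 7, flow now 7.
Augment Plant→Bus2→City: bottleneck 6, flow now 13.
Augment Plant→Sub1→City: bottleneck 3, flow now 16.
No augmenting path remains; maximum flow = 16.
In the residual graph, reachable from Plant: {Plant, Sub1}.
Min-cut edges: Plant→Bus2 (6), Plant→City (7), Sub1→City (3); capacity 6 + 7 + 3 = 16.
Cut capacity 17 exceeds the max flow 16, so it is not minimum.

No — its capacity is 17, but the minimum cut has capacity 16.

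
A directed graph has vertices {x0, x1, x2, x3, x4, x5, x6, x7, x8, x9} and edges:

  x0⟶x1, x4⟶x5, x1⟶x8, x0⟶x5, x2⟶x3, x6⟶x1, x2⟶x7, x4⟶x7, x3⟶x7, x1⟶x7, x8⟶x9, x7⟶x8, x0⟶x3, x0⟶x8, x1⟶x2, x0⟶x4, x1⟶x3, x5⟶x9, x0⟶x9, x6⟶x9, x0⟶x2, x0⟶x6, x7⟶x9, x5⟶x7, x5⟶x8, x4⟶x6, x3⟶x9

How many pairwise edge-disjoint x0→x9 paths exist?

Assign every edge capacity 1; by Menger, the answer equals the max flow.
Path x0→x9 (+1); total 1.
Path x0→x3→x9 (+1); total 2.
Path x0→x5→x9 (+1); total 3.
Path x0→x6→x9 (+1); total 4.
Path x0→x8→x9 (+1); total 5.
Path x0→x1→x7→x9 (+1); total 6.
No residual x0→x9 path; max flow = 6.
Certifying cut of size 6: {x0→x9, x3→x9, x5→x9, x6→x9, x7→x9, x8→x9}.

6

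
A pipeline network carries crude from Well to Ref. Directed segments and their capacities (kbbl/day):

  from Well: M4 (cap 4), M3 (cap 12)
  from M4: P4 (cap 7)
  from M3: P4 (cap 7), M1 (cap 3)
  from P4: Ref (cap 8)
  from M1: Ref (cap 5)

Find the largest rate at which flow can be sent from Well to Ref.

Augment Well→M4→P4→Ref: bottleneck 4, flow now 4.
Augment Well→M3→P4→Ref: bottleneck 4, flow now 8.
Augment Well→M3→M1→Ref: bottleneck 3, flow now 11.
No augmenting path remains; maximum flow = 11.
In the residual graph, reachable from Well: {Well, M4, M3, P4}.
Min-cut edges: M3→M1 (3), P4→Ref (8); capacity 3 + 8 = 11.
This cut is saturated, so no flow can exceed 11.

11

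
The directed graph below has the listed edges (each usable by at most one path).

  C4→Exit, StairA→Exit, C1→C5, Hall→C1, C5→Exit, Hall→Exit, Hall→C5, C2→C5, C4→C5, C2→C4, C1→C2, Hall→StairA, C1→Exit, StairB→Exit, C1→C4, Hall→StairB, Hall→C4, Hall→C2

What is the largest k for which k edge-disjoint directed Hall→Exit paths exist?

6

Assign every edge capacity 1; by Menger, the answer equals the max flow.
Path Hall→Exit (+1); total 1.
Path Hall→C1→Exit (+1); total 2.
Path Hall→C4→Exit (+1); total 3.
Path Hall→C5→Exit (+1); total 4.
Path Hall→StairA→Exit (+1); total 5.
Path Hall→StairB→Exit (+1); total 6.
No residual Hall→Exit path; max flow = 6.
Certifying cut of size 6: {C4→Exit, C5→Exit, Hall→C1, Hall→Exit, Hall→StairA, Hall→StairB}.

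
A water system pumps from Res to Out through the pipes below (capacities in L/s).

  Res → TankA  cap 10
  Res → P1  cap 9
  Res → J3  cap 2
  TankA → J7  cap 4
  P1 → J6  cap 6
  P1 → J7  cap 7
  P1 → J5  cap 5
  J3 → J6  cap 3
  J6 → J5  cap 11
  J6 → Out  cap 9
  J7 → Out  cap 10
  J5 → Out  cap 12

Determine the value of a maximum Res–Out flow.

15

Augment Res→TankA→J7→Out: bottleneck 4, flow now 4.
Augment Res→P1→J6→Out: bottleneck 6, flow now 10.
Augment Res→P1→J7→Out: bottleneck 3, flow now 13.
Augment Res→J3→J6→Out: bottleneck 2, flow now 15.
No augmenting path remains; maximum flow = 15.
In the residual graph, reachable from Res: {Res, TankA}.
Min-cut edges: Res→P1 (9), Res→J3 (2), TankA→J7 (4); capacity 9 + 2 + 4 = 15.
This cut is saturated, so no flow can exceed 15.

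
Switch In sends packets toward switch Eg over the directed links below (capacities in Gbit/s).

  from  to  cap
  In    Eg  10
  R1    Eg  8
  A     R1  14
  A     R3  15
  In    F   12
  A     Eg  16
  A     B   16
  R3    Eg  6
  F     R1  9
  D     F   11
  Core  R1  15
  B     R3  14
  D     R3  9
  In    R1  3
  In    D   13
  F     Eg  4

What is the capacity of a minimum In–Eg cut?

28

Augment In→Eg: bottleneck 10, flow now 10.
Augment In→F→Eg: bottleneck 4, flow now 14.
Augment In→R1→Eg: bottleneck 3, flow now 17.
Augment In→D→R3→Eg: bottleneck 6, flow now 23.
Augment In→F→R1→Eg: bottleneck 5, flow now 28.
No augmenting path remains; maximum flow = 28.
By max-flow min-cut, the minimum cut capacity equals the max flow.
In the residual graph, reachable from In: {In, D, R3, F, R1}.
Min-cut edges: In→Eg (10), R3→Eg (6), F→Eg (4), R1→Eg (8); capacity 10 + 6 + 4 + 8 = 28.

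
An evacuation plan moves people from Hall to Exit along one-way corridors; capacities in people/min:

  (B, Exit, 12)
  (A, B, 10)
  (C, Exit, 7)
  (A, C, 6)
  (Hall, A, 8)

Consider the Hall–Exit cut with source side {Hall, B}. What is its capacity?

20

Edges leaving {Hall, B}: Hall→A (8), B→Exit (12).
Cut capacity = 8 + 12 = 20.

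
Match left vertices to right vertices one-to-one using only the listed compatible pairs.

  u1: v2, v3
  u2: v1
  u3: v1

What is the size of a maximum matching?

2

Unit-capacity flow: source→left, listed edges, right→sink; max matching = max flow.
Augmenting path u1→v2 (+1); matched 1.
Augmenting path u2→v1 (+1); matched 2.
No augmenting path remains; maximum matching = 2.
König certificate: {u1, v1} is a vertex cover of size 2 (every listed pair touches it), so no matching can be larger.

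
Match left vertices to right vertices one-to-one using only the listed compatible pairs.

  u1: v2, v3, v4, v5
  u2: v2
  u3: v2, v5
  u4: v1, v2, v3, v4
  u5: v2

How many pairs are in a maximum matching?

4

Unit-capacity flow: source→left, listed edges, right→sink; max matching = max flow.
Augmenting path u1→v2 (+1); matched 1.
Augmenting path u3→v5 (+1); matched 2.
Augmenting path u4→v1 (+1); matched 3.
Augmenting path u2→v2→u1→v3 (+1); matched 4.
No augmenting path remains; maximum matching = 4.
König certificate: {u1, u3, u4, v2} is a vertex cover of size 4 (every listed pair touches it), so no matching can be larger.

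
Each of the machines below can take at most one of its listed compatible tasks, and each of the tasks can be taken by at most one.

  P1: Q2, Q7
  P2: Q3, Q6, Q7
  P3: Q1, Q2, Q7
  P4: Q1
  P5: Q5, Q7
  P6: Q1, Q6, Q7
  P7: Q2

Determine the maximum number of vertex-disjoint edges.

Unit-capacity flow: source→left, listed edges, right→sink; max matching = max flow.
Augmenting path P1→Q2 (+1); matched 1.
Augmenting path P2→Q3 (+1); matched 2.
Augmenting path P3→Q1 (+1); matched 3.
Augmenting path P5→Q5 (+1); matched 4.
Augmenting path P6→Q6 (+1); matched 5.
Augmenting path P4→Q1→P3→Q7 (+1); matched 6.
No augmenting path remains; maximum matching = 6.
König certificate: {P2, P5, P6, Q1, Q2, Q7} is a vertex cover of size 6 (every listed pair touches it), so no matching can be larger.

6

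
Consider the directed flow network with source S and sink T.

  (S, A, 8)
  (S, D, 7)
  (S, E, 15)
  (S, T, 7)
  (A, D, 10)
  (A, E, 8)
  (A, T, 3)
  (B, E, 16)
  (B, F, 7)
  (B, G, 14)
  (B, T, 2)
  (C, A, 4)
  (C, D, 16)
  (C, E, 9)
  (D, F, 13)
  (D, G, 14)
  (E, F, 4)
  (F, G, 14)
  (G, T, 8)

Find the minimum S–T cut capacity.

18

Augment S→T: bottleneck 7, flow now 7.
Augment S→A→T: bottleneck 3, flow now 10.
Augment S→D→G→T: bottleneck 7, flow now 17.
Augment S→A→D→G→T: bottleneck 1, flow now 18.
No augmenting path remains; maximum flow = 18.
By max-flow min-cut, the minimum cut capacity equals the max flow.
In the residual graph, reachable from S: {S, A, D, E, F, G}.
Min-cut edges: S→T (7), A→T (3), G→T (8); capacity 7 + 3 + 8 = 18.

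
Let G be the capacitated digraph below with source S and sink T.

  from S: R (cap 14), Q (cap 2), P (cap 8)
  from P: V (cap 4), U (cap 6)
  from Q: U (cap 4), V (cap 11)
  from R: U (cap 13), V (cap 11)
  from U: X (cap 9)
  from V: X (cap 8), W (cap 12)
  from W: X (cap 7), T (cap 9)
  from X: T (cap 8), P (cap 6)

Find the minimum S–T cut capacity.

Augment S→P→U→X→T: bottleneck 6, flow now 6.
Augment S→P→V→W→T: bottleneck 2, flow now 8.
Augment S→Q→U→X→T: bottleneck 2, flow now 10.
Augment S→R→V→W→T: bottleneck 7, flow now 17.
No augmenting path remains; maximum flow = 17.
By max-flow min-cut, the minimum cut capacity equals the max flow.
In the residual graph, reachable from S: {S, P, Q, R, U, V, W, X}.
Min-cut edges: W→T (9), X→T (8); capacity 9 + 8 = 17.

17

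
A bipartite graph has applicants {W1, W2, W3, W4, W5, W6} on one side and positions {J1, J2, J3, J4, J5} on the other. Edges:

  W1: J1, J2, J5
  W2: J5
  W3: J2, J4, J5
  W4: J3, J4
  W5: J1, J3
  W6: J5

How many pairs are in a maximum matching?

5

Unit-capacity flow: source→left, listed edges, right→sink; max matching = max flow.
Augmenting path W1→J1 (+1); matched 1.
Augmenting path W2→J5 (+1); matched 2.
Augmenting path W3→J2 (+1); matched 3.
Augmenting path W4→J3 (+1); matched 4.
Augmenting path W5→J3→W4→J4 (+1); matched 5.
No augmenting path remains; maximum matching = 5.
König certificate: {W1, W3, W4, W5, J5} is a vertex cover of size 5 (every listed pair touches it), so no matching can be larger.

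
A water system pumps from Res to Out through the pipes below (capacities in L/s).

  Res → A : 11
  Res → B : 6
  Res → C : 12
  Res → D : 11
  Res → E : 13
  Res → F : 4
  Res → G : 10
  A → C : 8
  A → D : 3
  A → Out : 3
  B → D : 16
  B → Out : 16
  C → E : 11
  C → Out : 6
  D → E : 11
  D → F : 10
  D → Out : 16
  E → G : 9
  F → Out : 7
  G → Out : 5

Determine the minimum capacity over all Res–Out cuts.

38

Augment Res→A→Out: bottleneck 3, flow now 3.
Augment Res→B→Out: bottleneck 6, flow now 9.
Augment Res→C→Out: bottleneck 6, flow now 15.
Augment Res→D→Out: bottleneck 11, flow now 26.
Augment Res→F→Out: bottleneck 4, flow now 30.
Augment Res→G→Out: bottleneck 5, flow now 35.
Augment Res→A→D→Out: bottleneck 3, flow now 38.
No augmenting path remains; maximum flow = 38.
By max-flow min-cut, the minimum cut capacity equals the max flow.
In the residual graph, reachable from Res: {Res, A, C, E, G}.
Min-cut edges: Res→B (6), Res→D (11), Res→F (4), A→D (3), A→Out (3), C→Out (6), G→Out (5); capacity 6 + 11 + 4 + 3 + 3 + 6 + 5 = 38.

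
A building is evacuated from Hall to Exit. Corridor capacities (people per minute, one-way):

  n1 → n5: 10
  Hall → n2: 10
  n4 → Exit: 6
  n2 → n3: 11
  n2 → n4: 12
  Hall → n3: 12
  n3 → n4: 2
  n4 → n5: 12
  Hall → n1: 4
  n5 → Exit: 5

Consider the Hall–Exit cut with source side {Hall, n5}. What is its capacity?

31

Edges leaving {Hall, n5}: Hall→n1 (4), Hall→n2 (10), Hall→n3 (12), n5→Exit (5).
Cut capacity = 4 + 10 + 12 + 5 = 31.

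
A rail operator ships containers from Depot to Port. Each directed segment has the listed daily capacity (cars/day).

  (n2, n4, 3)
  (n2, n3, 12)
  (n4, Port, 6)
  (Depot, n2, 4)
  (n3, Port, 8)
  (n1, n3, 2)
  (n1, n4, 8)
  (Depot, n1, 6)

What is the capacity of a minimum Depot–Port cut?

Augment Depot→n1→n3→Port: bottleneck 2, flow now 2.
Augment Depot→n1→n4→Port: bottleneck 4, flow now 6.
Augment Depot→n2→n3→Port: bottleneck 4, flow now 10.
No augmenting path remains; maximum flow = 10.
By max-flow min-cut, the minimum cut capacity equals the max flow.
In the residual graph, reachable from Depot: {Depot}.
Min-cut edges: Depot→n1 (6), Depot→n2 (4); capacity 6 + 4 = 10.

10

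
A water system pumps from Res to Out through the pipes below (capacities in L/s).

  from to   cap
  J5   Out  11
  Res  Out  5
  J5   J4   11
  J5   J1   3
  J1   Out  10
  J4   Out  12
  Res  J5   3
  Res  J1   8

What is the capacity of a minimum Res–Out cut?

16

Augment Res→Out: bottleneck 5, flow now 5.
Augment Res→J5→Out: bottleneck 3, flow now 8.
Augment Res→J1→Out: bottleneck 8, flow now 16.
No augmenting path remains; maximum flow = 16.
By max-flow min-cut, the minimum cut capacity equals the max flow.
In the residual graph, reachable from Res: {Res}.
Min-cut edges: Res→J5 (3), Res→J1 (8), Res→Out (5); capacity 3 + 8 + 5 = 16.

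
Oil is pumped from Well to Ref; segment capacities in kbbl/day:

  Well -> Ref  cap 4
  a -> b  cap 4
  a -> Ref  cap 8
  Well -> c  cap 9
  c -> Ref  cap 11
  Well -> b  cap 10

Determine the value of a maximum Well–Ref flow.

13

Augment Well→Ref: bottleneck 4, flow now 4.
Augment Well→c→Ref: bottleneck 9, flow now 13.
No augmenting path remains; maximum flow = 13.
In the residual graph, reachable from Well: {Well, b}.
Min-cut edges: Well→c (9), Well→Ref (4); capacity 9 + 4 = 13.
This cut is saturated, so no flow can exceed 13.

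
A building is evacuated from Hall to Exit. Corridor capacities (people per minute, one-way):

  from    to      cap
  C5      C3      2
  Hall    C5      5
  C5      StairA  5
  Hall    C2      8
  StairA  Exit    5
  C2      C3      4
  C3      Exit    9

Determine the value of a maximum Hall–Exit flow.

9

Augment Hall→C5→C3→Exit: bottleneck 2, flow now 2.
Augment Hall→C5→StairA→Exit: bottleneck 3, flow now 5.
Augment Hall→C2→C3→Exit: bottleneck 4, flow now 9.
No augmenting path remains; maximum flow = 9.
In the residual graph, reachable from Hall: {Hall, C2}.
Min-cut edges: Hall→C5 (5), C2→C3 (4); capacity 5 + 4 = 9.
This cut is saturated, so no flow can exceed 9.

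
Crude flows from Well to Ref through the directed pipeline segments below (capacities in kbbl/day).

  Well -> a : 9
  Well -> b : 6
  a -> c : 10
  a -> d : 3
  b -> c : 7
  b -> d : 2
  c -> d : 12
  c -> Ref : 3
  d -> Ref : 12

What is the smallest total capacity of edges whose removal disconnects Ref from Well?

15

Augment Well→a→c→Ref: bottleneck 3, flow now 3.
Augment Well→a→d→Ref: bottleneck 3, flow now 6.
Augment Well→b→d→Ref: bottleneck 2, flow now 8.
Augment Well→a→c→d→Ref: bottleneck 3, flow now 11.
Augment Well→b→c→d→Ref: bottleneck 4, flow now 15.
No augmenting path remains; maximum flow = 15.
By max-flow min-cut, the minimum cut capacity equals the max flow.
In the residual graph, reachable from Well: {Well}.
Min-cut edges: Well→a (9), Well→b (6); capacity 9 + 6 = 15.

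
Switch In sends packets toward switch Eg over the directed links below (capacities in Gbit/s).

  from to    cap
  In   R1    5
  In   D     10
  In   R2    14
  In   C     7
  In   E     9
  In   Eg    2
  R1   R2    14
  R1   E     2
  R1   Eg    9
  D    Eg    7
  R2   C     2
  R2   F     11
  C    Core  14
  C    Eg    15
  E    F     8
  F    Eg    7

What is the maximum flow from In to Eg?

30

Augment In→Eg: bottleneck 2, flow now 2.
Augment In→R1→Eg: bottleneck 5, flow now 7.
Augment In→D→Eg: bottleneck 7, flow now 14.
Augment In→C→Eg: bottleneck 7, flow now 21.
Augment In→R2→C→Eg: bottleneck 2, flow now 23.
Augment In→R2→F→Eg: bottleneck 7, flow now 30.
No augmenting path remains; maximum flow = 30.
In the residual graph, reachable from In: {In, D, R2, E, F}.
Min-cut edges: In→R1 (5), In→C (7), In→Eg (2), D→Eg (7), R2→C (2), F→Eg (7); capacity 5 + 7 + 2 + 7 + 2 + 7 = 30.
This cut is saturated, so no flow can exceed 30.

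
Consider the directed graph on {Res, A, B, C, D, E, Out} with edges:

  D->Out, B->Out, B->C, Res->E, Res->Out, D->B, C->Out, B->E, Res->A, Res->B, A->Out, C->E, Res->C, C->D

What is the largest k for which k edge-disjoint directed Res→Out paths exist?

Assign every edge capacity 1; by Menger, the answer equals the max flow.
Path Res→Out (+1); total 1.
Path Res→A→Out (+1); total 2.
Path Res→B→Out (+1); total 3.
Path Res→C→Out (+1); total 4.
No residual Res→Out path; max flow = 4.
Certifying cut of size 4: {Res→A, Res→B, Res→C, Res→Out}.

4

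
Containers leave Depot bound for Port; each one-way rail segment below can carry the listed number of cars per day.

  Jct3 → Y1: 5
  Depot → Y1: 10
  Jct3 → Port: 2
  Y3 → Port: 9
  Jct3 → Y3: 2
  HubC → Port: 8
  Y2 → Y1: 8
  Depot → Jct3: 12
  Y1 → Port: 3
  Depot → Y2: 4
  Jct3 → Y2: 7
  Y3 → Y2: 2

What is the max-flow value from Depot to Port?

Augment Depot→Jct3→Port: bottleneck 2, flow now 2.
Augment Depot→Y1→Port: bottleneck 3, flow now 5.
Augment Depot→Jct3→Y3→Port: bottleneck 2, flow now 7.
No augmenting path remains; maximum flow = 7.
In the residual graph, reachable from Depot: {Depot, Jct3, Y2, Y1}.
Min-cut edges: Jct3→Y3 (2), Jct3→Port (2), Y1→Port (3); capacity 2 + 2 + 3 = 7.
This cut is saturated, so no flow can exceed 7.

7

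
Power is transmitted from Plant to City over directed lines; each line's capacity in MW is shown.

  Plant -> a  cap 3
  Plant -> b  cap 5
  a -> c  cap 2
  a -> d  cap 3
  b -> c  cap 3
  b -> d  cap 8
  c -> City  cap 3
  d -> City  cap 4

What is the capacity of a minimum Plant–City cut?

Augment Plant→a→c→City: bottleneck 2, flow now 2.
Augment Plant→a→d→City: bottleneck 1, flow now 3.
Augment Plant→b→c→City: bottleneck 1, flow now 4.
Augment Plant→b→d→City: bottleneck 3, flow now 7.
No augmenting path remains; maximum flow = 7.
By max-flow min-cut, the minimum cut capacity equals the max flow.
In the residual graph, reachable from Plant: {Plant, a, b, c, d}.
Min-cut edges: c→City (3), d→City (4); capacity 3 + 4 = 7.

7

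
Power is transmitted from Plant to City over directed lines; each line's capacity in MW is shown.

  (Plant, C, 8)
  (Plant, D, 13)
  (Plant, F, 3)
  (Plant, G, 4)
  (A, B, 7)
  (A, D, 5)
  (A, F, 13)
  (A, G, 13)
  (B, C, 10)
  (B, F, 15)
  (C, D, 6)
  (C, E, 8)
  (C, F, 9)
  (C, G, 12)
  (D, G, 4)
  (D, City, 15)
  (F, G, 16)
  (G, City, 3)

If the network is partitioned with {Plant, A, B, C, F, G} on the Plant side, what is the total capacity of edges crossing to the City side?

Edges leaving {Plant, A, B, C, F, G}: Plant→D (13), A→D (5), C→D (6), C→E (8), G→City (3).
Cut capacity = 13 + 5 + 6 + 8 + 3 = 35.

35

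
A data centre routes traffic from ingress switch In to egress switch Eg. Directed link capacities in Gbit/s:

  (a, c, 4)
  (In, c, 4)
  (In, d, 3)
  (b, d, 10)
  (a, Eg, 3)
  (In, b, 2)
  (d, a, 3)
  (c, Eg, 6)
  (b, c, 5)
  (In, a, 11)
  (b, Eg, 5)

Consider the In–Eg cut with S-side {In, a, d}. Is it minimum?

No — its capacity is 13, but the minimum cut has capacity 11.

Given cut capacity: 2 + 4 + 4 + 3 = 13.
Augment In→a→Eg: bottleneck 3, flow now 3.
Augment In→b→Eg: bottleneck 2, flow now 5.
Augment In→c→Eg: bottleneck 4, flow now 9.
Augment In→a→c→Eg: bottleneck 2, flow now 11.
No augmenting path remains; maximum flow = 11.
In the residual graph, reachable from In: {In, a, c, d}.
Min-cut edges: In→b (2), a→Eg (3), c→Eg (6); capacity 2 + 3 + 6 = 11.
Cut capacity 13 exceeds the max flow 11, so it is not minimum.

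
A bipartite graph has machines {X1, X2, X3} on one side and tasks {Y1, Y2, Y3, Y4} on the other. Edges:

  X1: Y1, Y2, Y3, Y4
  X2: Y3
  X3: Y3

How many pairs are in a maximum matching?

Unit-capacity flow: source→left, listed edges, right→sink; max matching = max flow.
Augmenting path X1→Y1 (+1); matched 1.
Augmenting path X2→Y3 (+1); matched 2.
No augmenting path remains; maximum matching = 2.
König certificate: {X1, Y3} is a vertex cover of size 2 (every listed pair touches it), so no matching can be larger.

2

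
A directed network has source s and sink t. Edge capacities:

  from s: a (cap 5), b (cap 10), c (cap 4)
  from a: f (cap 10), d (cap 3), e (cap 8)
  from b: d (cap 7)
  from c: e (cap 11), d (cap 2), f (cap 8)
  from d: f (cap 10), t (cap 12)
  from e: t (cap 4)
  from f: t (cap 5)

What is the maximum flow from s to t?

16

Augment s→a→d→t: bottleneck 3, flow now 3.
Augment s→a→e→t: bottleneck 2, flow now 5.
Augment s→b→d→t: bottleneck 7, flow now 12.
Augment s→c→d→t: bottleneck 2, flow now 14.
Augment s→c→e→t: bottleneck 2, flow now 16.
No augmenting path remains; maximum flow = 16.
In the residual graph, reachable from s: {s, b}.
Min-cut edges: s→a (5), s→c (4), b→d (7); capacity 5 + 4 + 7 = 16.
This cut is saturated, so no flow can exceed 16.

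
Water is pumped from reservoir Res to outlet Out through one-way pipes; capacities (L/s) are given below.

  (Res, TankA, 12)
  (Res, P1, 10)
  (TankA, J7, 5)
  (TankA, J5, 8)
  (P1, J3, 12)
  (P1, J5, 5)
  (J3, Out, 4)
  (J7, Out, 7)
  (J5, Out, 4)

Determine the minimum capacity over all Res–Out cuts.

13

Augment Res→TankA→J7→Out: bottleneck 5, flow now 5.
Augment Res→TankA→J5→Out: bottleneck 4, flow now 9.
Augment Res→P1→J3→Out: bottleneck 4, flow now 13.
No augmenting path remains; maximum flow = 13.
By max-flow min-cut, the minimum cut capacity equals the max flow.
In the residual graph, reachable from Res: {Res, TankA, P1, J3, J5}.
Min-cut edges: TankA→J7 (5), J3→Out (4), J5→Out (4); capacity 5 + 4 + 4 = 13.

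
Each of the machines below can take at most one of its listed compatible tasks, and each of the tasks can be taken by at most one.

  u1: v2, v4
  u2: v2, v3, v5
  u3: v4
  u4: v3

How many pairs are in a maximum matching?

4

Unit-capacity flow: source→left, listed edges, right→sink; max matching = max flow.
Augmenting path u1→v2 (+1); matched 1.
Augmenting path u2→v3 (+1); matched 2.
Augmenting path u3→v4 (+1); matched 3.
Augmenting path u4→v3→u2→v5 (+1); matched 4.
No augmenting path remains; maximum matching = 4.
König certificate: {u1, u2, u3, u4} is a vertex cover of size 4 (every listed pair touches it), so no matching can be larger.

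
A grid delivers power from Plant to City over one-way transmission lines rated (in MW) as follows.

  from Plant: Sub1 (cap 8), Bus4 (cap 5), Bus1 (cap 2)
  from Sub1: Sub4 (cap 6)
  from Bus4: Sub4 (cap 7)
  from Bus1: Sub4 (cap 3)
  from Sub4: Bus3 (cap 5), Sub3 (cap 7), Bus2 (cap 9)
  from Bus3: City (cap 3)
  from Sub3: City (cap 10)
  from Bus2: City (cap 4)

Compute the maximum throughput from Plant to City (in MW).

Augment Plant→Sub1→Sub4→Bus3→City: bottleneck 3, flow now 3.
Augment Plant→Sub1→Sub4→Sub3→City: bottleneck 3, flow now 6.
Augment Plant→Bus4→Sub4→Sub3→City: bottleneck 4, flow now 10.
Augment Plant→Bus4→Sub4→Bus2→City: bottleneck 1, flow now 11.
Augment Plant→Bus1→Sub4→Bus2→City: bottleneck 2, flow now 13.
No augmenting path remains; maximum flow = 13.
In the residual graph, reachable from Plant: {Plant, Sub1}.
Min-cut edges: Plant→Bus4 (5), Plant→Bus1 (2), Sub1→Sub4 (6); capacity 5 + 2 + 6 = 13.
This cut is saturated, so no flow can exceed 13.

13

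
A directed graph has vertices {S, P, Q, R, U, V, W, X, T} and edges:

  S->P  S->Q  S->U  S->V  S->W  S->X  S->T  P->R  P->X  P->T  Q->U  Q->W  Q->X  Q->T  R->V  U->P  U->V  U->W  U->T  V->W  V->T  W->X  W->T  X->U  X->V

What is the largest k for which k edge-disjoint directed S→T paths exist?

6

Assign every edge capacity 1; by Menger, the answer equals the max flow.
Path S→T (+1); total 1.
Path S→P→T (+1); total 2.
Path S→Q→T (+1); total 3.
Path S→U→T (+1); total 4.
Path S→V→T (+1); total 5.
Path S→W→T (+1); total 6.
No residual S→T path; max flow = 6.
Certifying cut of size 6: {P→T, S→Q, S→T, U→T, V→T, W→T}.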